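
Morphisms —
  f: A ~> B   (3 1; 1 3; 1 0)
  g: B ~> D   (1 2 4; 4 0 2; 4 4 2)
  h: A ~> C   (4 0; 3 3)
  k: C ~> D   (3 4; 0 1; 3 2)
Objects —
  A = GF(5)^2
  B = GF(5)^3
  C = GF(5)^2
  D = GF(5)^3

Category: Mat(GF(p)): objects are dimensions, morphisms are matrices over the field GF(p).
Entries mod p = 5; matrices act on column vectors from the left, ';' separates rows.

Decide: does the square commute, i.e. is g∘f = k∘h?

1) trace f;g:
  e0=⟨1,0⟩ f~>⟨3,1,1⟩ g~>⟨4,4,3⟩
  e1=⟨0,1⟩ f~>⟨1,3,0⟩ g~>⟨2,4,1⟩
  ⟦path⟧₁ = (4 2; 4 4; 3 1)
2) trace h;k:
  e0=⟨1,0⟩ h~>⟨4,3⟩ k~>⟨4,3,3⟩
  e1=⟨0,1⟩ h~>⟨0,3⟩ k~>⟨2,3,1⟩
  ⟦path⟧₂ = (4 2; 3 3; 3 1)
Equal? differ; not commutative

Answer: DOES NOT COMMUTE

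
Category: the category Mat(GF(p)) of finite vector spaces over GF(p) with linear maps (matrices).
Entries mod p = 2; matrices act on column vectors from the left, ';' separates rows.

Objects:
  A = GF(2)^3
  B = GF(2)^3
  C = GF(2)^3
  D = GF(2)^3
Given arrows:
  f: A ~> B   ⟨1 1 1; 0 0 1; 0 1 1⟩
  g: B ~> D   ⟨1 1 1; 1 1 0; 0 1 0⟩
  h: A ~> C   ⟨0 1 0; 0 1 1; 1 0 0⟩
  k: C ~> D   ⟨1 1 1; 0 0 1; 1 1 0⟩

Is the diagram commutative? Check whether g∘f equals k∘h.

Along f;g (path 1):
  e0=⟨1,0,0⟩ f~>⟨1,0,0⟩ g~>⟨1,1,0⟩
  e1=⟨0,1,0⟩ f~>⟨1,0,1⟩ g~>⟨0,1,0⟩
  e2=⟨0,0,1⟩ f~>⟨1,1,1⟩ g~>⟨1,0,1⟩
  composite₁ = ⟨1 0 1; 1 1 0; 0 0 1⟩
Along h;k (path 2):
  e0=⟨1,0,0⟩ h~>⟨0,0,1⟩ k~>⟨1,1,0⟩
  e1=⟨0,1,0⟩ h~>⟨1,1,0⟩ k~>⟨0,0,0⟩
  e2=⟨0,0,1⟩ h~>⟨0,1,0⟩ k~>⟨1,0,1⟩
  composite₂ = ⟨1 0 1; 1 0 0; 0 0 1⟩
Equal? distinct morphisms ✗

Answer: DOES NOT COMMUTE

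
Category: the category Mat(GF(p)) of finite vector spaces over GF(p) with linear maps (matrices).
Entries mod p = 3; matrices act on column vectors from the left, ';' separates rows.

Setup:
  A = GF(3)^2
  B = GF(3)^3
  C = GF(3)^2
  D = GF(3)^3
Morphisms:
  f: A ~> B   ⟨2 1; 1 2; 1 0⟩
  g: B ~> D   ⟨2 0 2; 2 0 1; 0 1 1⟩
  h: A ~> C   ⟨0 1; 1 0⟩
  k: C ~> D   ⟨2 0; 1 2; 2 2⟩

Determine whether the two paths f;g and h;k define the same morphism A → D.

Along f;g (path 1):
  e0=[1,0] f~>[2,1,1] g~>[0,2,2]
  e1=[0,1] f~>[1,2,0] g~>[2,2,2]
  ⟦path⟧₁ = ⟨0 2; 2 2; 2 2⟩
Along h;k (path 2):
  e0=[1,0] h~>[0,1] k~>[0,2,2]
  e1=[0,1] h~>[1,0] k~>[2,1,2]
  ⟦path⟧₂ = ⟨0 2; 2 1; 2 2⟩
Equal? differ; not commutative

Answer: DOES NOT COMMUTE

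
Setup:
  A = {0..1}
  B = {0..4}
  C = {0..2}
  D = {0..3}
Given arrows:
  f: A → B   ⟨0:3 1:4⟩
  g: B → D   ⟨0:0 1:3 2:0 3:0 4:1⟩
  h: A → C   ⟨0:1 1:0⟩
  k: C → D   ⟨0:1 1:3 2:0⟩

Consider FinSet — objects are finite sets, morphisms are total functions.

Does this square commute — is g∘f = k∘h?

Answer: DOES NOT COMMUTE

Trace:
1) trace f;g:
  0 f→3 g→0
  1 f→4 g→1
  composite₁ = ⟨0:0 1:1⟩
2) trace h;k:
  0 h→1 k→3
  1 h→0 k→1
  composite₂ = ⟨0:3 1:1⟩
Equal? differ; not commutative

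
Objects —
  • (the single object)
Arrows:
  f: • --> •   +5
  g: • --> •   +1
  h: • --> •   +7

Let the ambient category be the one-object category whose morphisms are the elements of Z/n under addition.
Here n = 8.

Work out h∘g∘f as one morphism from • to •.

  0 +5≡5 +1≡6 +7≡5  (mod 8)
composite: +5

Answer: +5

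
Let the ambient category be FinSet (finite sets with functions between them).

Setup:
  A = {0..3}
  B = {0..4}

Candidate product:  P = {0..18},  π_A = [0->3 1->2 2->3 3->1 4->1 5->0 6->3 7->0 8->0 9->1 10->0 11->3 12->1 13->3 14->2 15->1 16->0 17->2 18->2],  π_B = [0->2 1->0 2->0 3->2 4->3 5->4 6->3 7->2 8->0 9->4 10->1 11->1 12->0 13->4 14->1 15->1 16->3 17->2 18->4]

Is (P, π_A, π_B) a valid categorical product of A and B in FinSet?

|A|·|B| = 4·5 = 20;  |P| = 19
  → cardinalities differ; no bijection possible.

Answer: NOT A VALID PRODUCT — |P|=19 ≠ |A|·|B|=20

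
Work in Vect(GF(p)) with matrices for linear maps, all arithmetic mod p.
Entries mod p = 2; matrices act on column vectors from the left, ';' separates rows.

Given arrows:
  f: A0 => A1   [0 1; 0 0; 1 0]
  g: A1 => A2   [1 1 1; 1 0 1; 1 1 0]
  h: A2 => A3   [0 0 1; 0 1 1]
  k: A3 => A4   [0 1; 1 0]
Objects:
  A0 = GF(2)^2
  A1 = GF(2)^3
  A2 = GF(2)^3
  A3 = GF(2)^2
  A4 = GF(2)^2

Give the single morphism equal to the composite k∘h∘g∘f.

  e0=⟨1,0⟩ f=>⟨0,0,1⟩ g=>⟨1,1,0⟩ h=>⟨0,1⟩ k=>⟨1,0⟩
  e1=⟨0,1⟩ f=>⟨1,0,0⟩ g=>⟨1,1,1⟩ h=>⟨1,0⟩ k=>⟨0,1⟩
⟦path⟧: [1 0; 0 1]

Answer: [1 0; 0 1]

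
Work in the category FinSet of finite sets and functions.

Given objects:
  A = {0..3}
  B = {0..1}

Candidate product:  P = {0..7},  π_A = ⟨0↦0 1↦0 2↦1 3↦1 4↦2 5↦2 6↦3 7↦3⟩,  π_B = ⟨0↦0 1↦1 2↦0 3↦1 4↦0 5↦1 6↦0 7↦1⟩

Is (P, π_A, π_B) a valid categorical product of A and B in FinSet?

|A|·|B| = 4·2 = 8;  |P| = 8
Check the pairing map k ↦ (π_A(k), π_B(k)):
  0 ↦ (0,0)
  1 ↦ (0,1)
  2 ↦ (1,0)
  3 ↦ (1,1)
  4 ↦ (2,0)
  5 ↦ (2,1)
  6 ↦ (3,0)
  7 ↦ (3,1)
distinct pairs in image: 8 / 8 needed
  → bijection onto A×B; projections well-typed.

Answer: VALID PRODUCT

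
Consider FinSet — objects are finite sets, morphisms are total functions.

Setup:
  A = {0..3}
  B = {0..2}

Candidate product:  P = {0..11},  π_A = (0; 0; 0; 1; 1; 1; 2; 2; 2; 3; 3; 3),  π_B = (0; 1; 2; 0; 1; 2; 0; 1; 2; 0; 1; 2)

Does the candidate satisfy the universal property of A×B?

|A|·|B| = 4·3 = 12;  |P| = 12
Check the pairing map k ↦ (π_A(k), π_B(k)):
  0 -> (0,0)
  1 -> (0,1)
  2 -> (0,2)
  3 -> (1,0)
  4 -> (1,1)
  5 -> (1,2)
  6 -> (2,0)
  7 -> (2,1)
  8 -> (2,2)
  9 -> (3,0)
  10 -> (3,1)
  11 -> (3,2)
distinct pairs in image: 12 / 12 needed
  → bijection onto A×B; projections well-typed.

Answer: VALID PRODUCT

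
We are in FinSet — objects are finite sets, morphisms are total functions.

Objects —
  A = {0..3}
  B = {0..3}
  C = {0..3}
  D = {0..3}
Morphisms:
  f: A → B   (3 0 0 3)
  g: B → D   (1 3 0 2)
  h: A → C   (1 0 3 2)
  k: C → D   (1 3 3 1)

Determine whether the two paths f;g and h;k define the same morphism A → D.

Path 1 = f;g:
  0 f→3 g→2
  1 f→0 g→1
  2 f→0 g→1
  3 f→3 g→2
  composite₁ = (2 1 1 2)
Path 2 = h;k:
  0 h→1 k→3
  1 h→0 k→1
  2 h→3 k→1
  3 h→2 k→3
  composite₂ = (3 1 1 3)
Equal? differ; not commutative

Answer: DOES NOT COMMUTE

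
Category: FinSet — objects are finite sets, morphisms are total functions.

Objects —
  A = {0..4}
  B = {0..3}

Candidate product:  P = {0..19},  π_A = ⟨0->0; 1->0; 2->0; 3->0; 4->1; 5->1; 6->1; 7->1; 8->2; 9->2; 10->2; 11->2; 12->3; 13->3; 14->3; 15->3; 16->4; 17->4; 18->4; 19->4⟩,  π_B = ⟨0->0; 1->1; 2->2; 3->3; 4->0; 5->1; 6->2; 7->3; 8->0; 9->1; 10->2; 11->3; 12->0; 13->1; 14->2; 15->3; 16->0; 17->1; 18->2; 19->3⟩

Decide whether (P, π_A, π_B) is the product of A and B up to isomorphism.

Answer: VALID PRODUCT

Derivation:
|A|·|B| = 5·4 = 20;  |P| = 20
Check the pairing map k ↦ (π_A(k), π_B(k)):
  0 -> (0,0)
  1 -> (0,1)
  2 -> (0,2)
  3 -> (0,3)
  4 -> (1,0)
  5 -> (1,1)
  6 -> (1,2)
  7 -> (1,3)
  8 -> (2,0)
  9 -> (2,1)
  10 -> (2,2)
  11 -> (2,3)
  12 -> (3,0)
  13 -> (3,1)
  14 -> (3,2)
  15 -> (3,3)
  16 -> (4,0)
  17 -> (4,1)
  18 -> (4,2)
  19 -> (4,3)
distinct pairs in image: 20 / 20 needed
  → bijection onto A×B; projections well-typed.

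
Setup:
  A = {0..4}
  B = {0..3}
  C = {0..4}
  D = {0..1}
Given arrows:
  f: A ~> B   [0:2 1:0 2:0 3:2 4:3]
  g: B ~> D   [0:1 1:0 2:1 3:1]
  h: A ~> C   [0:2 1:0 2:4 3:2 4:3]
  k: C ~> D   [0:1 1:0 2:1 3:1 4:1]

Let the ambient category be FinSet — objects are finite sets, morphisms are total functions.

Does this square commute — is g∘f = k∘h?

Along f;g (path 1):
  0 f~>2 g~>1
  1 f~>0 g~>1
  2 f~>0 g~>1
  3 f~>2 g~>1
  4 f~>3 g~>1
  ⟦path⟧₁ = [0:1 1:1 2:1 3:1 4:1]
Along h;k (path 2):
  0 h~>2 k~>1
  1 h~>0 k~>1
  2 h~>4 k~>1
  3 h~>2 k~>1
  4 h~>3 k~>1
  ⟦path⟧₂ = [0:1 1:1 2:1 3:1 4:1]
Equal? YES — commutes

Answer: COMMUTES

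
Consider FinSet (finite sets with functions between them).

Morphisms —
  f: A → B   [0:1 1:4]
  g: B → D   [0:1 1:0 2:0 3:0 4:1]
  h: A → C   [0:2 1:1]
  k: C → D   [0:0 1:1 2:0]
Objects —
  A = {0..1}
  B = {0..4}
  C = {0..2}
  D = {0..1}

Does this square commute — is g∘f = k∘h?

Answer: COMMUTES

Derivation:
Path 1 = f;g:
  0 f→1 g→0
  1 f→4 g→1
  result₁ = [0:0 1:1]
Path 2 = h;k:
  0 h→2 k→0
  1 h→1 k→1
  result₂ = [0:0 1:1]
Equal? YES — commutes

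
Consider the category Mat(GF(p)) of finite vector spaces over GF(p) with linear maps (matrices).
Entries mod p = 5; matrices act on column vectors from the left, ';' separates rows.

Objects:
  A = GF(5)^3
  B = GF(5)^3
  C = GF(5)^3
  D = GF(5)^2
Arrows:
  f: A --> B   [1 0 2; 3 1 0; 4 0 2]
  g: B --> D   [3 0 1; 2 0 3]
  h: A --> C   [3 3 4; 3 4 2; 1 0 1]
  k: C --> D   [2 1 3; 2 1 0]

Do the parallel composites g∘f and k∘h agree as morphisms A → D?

Path 1 = f;g:
  e0=⟨1,0,0⟩ f-->⟨1,3,4⟩ g-->⟨2,4⟩
  e1=⟨0,1,0⟩ f-->⟨0,1,0⟩ g-->⟨0,0⟩
  e2=⟨0,0,1⟩ f-->⟨2,0,2⟩ g-->⟨3,0⟩
  ⟦path⟧₁ = [2 0 3; 4 0 0]
Path 2 = h;k:
  e0=⟨1,0,0⟩ h-->⟨3,3,1⟩ k-->⟨2,4⟩
  e1=⟨0,1,0⟩ h-->⟨3,4,0⟩ k-->⟨0,0⟩
  e2=⟨0,0,1⟩ h-->⟨4,2,1⟩ k-->⟨3,0⟩
  ⟦path⟧₂ = [2 0 3; 4 0 0]
Equal? equal; square commutes

Answer: COMMUTES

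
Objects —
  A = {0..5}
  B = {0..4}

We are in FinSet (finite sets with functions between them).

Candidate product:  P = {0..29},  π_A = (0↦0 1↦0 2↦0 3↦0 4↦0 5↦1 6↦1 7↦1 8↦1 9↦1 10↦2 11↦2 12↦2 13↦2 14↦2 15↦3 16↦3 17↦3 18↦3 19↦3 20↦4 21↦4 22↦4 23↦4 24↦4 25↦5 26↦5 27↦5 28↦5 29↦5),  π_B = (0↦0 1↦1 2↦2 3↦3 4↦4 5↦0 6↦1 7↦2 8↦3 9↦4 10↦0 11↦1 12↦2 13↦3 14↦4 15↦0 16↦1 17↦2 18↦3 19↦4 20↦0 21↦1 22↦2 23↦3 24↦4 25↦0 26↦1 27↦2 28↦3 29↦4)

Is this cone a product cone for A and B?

Answer: VALID PRODUCT

Work:
|A|·|B| = 6·5 = 30;  |P| = 30
Check the pairing map k ↦ (π_A(k), π_B(k)):
  0 ↦ (0,0)
  1 ↦ (0,1)
  2 ↦ (0,2)
  3 ↦ (0,3)
  4 ↦ (0,4)
  5 ↦ (1,0)
  6 ↦ (1,1)
  7 ↦ (1,2)
  8 ↦ (1,3)
  9 ↦ (1,4)
  10 ↦ (2,0)
  11 ↦ (2,1)
  12 ↦ (2,2)
  13 ↦ (2,3)
  14 ↦ (2,4)
  15 ↦ (3,0)
  16 ↦ (3,1)
  17 ↦ (3,2)
  18 ↦ (3,3)
  19 ↦ (3,4)
  20 ↦ (4,0)
  21 ↦ (4,1)
  22 ↦ (4,2)
  23 ↦ (4,3)
  24 ↦ (4,4)
  25 ↦ (5,0)
  26 ↦ (5,1)
  27 ↦ (5,2)
  28 ↦ (5,3)
  29 ↦ (5,4)
distinct pairs in image: 30 / 30 needed
  → bijection onto A×B; projections well-typed.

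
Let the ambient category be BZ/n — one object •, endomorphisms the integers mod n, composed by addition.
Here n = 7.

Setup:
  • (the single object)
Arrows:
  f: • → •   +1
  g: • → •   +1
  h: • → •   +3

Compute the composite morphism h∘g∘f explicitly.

Answer: +5

Derivation:
  0 +1≡1 +1≡2 +3≡5  (mod 7)
composite: +5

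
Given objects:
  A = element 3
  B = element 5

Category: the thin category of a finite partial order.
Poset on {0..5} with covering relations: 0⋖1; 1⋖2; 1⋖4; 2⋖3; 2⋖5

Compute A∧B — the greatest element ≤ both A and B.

Answer: A∧B = 2

Work:
Common predecessors of 3,5: {0,1,2}
  0 <= 2
  1 <= 2
  2 <= 2
glb = 2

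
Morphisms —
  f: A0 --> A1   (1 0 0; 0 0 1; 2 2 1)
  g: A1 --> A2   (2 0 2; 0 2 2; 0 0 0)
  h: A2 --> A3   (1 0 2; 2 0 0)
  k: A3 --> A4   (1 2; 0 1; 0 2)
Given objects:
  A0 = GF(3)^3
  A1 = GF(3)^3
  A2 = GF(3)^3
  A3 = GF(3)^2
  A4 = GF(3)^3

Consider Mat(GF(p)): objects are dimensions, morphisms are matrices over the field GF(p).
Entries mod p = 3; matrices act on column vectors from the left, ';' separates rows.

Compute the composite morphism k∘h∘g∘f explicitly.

  e0=⟨1,0,0⟩ f-->⟨1,0,2⟩ g-->⟨0,1,0⟩ h-->⟨0,0⟩ k-->⟨0,0,0⟩
  e1=⟨0,1,0⟩ f-->⟨0,0,2⟩ g-->⟨1,1,0⟩ h-->⟨1,2⟩ k-->⟨2,2,1⟩
  e2=⟨0,0,1⟩ f-->⟨0,1,1⟩ g-->⟨2,1,0⟩ h-->⟨2,1⟩ k-->⟨1,1,2⟩
⟦path⟧: (0 2 1; 0 2 1; 0 1 2)

Answer: (0 2 1; 0 2 1; 0 1 2)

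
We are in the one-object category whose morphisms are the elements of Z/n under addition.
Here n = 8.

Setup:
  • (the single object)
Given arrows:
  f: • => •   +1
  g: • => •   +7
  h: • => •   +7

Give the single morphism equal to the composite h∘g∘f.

  0 +1≡1 +7≡0 +7≡7  (mod 8)
composite: +7

Answer: +7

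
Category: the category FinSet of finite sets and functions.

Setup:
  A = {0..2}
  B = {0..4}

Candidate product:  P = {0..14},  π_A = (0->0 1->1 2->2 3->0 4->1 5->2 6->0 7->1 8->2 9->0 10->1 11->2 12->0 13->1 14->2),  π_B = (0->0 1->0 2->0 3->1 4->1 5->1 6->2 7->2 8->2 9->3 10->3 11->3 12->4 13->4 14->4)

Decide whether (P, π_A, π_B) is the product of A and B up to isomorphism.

|A|·|B| = 3·5 = 15;  |P| = 15
Check the pairing map k ↦ (π_A(k), π_B(k)):
  0 -> (0,0)
  1 -> (1,0)
  2 -> (2,0)
  3 -> (0,1)
  4 -> (1,1)
  5 -> (2,1)
  6 -> (0,2)
  7 -> (1,2)
  8 -> (2,2)
  9 -> (0,3)
  10 -> (1,3)
  11 -> (2,3)
  12 -> (0,4)
  13 -> (1,4)
  14 -> (2,4)
distinct pairs in image: 15 / 15 needed
  → bijection onto A×B; projections well-typed.

Answer: VALID PRODUCT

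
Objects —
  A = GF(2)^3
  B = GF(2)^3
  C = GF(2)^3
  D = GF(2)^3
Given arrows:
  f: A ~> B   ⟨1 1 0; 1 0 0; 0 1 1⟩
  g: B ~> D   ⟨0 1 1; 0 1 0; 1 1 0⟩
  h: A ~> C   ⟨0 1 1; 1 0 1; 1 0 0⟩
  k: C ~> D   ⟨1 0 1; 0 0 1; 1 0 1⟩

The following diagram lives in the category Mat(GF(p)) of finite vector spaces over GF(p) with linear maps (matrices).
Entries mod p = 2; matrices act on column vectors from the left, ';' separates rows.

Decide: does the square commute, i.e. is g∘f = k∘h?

1) trace f;g:
  e0=(1,0,0) f~>(1,1,0) g~>(1,1,0)
  e1=(0,1,0) f~>(1,0,1) g~>(1,0,1)
  e2=(0,0,1) f~>(0,0,1) g~>(1,0,0)
  ⟦path⟧₁ = ⟨1 1 1; 1 0 0; 0 1 0⟩
2) trace h;k:
  e0=(1,0,0) h~>(0,1,1) k~>(1,1,1)
  e1=(0,1,0) h~>(1,0,0) k~>(1,0,1)
  e2=(0,0,1) h~>(1,1,0) k~>(1,0,1)
  ⟦path⟧₂ = ⟨1 1 1; 1 0 0; 1 1 1⟩
Equal? distinct morphisms ✗

Answer: DOES NOT COMMUTE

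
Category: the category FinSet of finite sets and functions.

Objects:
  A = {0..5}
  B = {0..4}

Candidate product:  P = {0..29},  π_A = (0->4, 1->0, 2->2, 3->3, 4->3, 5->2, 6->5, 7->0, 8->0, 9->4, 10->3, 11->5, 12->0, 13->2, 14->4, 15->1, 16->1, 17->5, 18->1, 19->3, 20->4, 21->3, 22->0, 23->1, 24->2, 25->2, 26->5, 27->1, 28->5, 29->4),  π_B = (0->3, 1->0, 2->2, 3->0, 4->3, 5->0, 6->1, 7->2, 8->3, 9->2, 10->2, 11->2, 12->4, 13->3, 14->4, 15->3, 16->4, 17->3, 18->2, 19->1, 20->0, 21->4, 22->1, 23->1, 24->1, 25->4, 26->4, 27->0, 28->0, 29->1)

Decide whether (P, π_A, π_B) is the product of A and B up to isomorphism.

|A|·|B| = 6·5 = 30;  |P| = 30
Check the pairing map k ↦ (π_A(k), π_B(k)):
  0 -> (4,3)
  1 -> (0,0)
  2 -> (2,2)
  3 -> (3,0)
  4 -> (3,3)
  5 -> (2,0)
  6 -> (5,1)
  7 -> (0,2)
  8 -> (0,3)
  9 -> (4,2)
  10 -> (3,2)
  11 -> (5,2)
  12 -> (0,4)
  13 -> (2,3)
  14 -> (4,4)
  15 -> (1,3)
  16 -> (1,4)
  17 -> (5,3)
  18 -> (1,2)
  19 -> (3,1)
  20 -> (4,0)
  21 -> (3,4)
  22 -> (0,1)
  23 -> (1,1)
  24 -> (2,1)
  25 -> (2,4)
  26 -> (5,4)
  27 -> (1,0)
  28 -> (5,0)
  29 -> (4,1)
distinct pairs in image: 30 / 30 needed
  → bijection onto A×B; projections well-typed.

Answer: VALID PRODUCT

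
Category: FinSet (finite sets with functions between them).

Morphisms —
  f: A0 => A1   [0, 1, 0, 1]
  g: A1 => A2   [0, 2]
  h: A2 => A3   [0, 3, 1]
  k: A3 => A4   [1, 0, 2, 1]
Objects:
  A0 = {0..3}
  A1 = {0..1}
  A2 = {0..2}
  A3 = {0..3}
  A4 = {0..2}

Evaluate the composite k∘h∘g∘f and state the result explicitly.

Answer: [1, 0, 1, 0]

Derivation:
  0 f=>0 g=>0 h=>0 k=>1
  1 f=>1 g=>2 h=>1 k=>0
  2 f=>0 g=>0 h=>0 k=>1
  3 f=>1 g=>2 h=>1 k=>0
⟦path⟧: [1, 0, 1, 0]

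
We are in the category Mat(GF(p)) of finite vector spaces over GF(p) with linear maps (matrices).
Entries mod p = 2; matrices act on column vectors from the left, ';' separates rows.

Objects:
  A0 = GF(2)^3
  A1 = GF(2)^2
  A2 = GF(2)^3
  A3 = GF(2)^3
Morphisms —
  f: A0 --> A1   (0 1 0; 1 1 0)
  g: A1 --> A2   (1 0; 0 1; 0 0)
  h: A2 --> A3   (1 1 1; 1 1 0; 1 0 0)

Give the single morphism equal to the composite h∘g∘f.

Answer: (1 0 0; 1 0 0; 0 1 0)

Derivation:
  e0=(1,0,0) f-->(0,1) g-->(0,1,0) h-->(1,1,0)
  e1=(0,1,0) f-->(1,1) g-->(1,1,0) h-->(0,0,1)
  e2=(0,0,1) f-->(0,0) g-->(0,0,0) h-->(0,0,0)
result: (1 0 0; 1 0 0; 0 1 0)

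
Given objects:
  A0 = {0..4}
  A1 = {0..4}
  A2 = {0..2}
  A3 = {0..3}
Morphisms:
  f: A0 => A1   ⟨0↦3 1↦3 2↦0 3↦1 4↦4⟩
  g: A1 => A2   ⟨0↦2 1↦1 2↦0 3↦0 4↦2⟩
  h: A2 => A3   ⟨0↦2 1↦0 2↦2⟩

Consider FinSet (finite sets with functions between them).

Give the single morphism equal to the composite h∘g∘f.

  0 f=>3 g=>0 h=>2
  1 f=>3 g=>0 h=>2
  2 f=>0 g=>2 h=>2
  3 f=>1 g=>1 h=>0
  4 f=>4 g=>2 h=>2
result: ⟨0↦2 1↦2 2↦2 3↦0 4↦2⟩

Answer: ⟨0↦2 1↦2 2↦2 3↦0 4↦2⟩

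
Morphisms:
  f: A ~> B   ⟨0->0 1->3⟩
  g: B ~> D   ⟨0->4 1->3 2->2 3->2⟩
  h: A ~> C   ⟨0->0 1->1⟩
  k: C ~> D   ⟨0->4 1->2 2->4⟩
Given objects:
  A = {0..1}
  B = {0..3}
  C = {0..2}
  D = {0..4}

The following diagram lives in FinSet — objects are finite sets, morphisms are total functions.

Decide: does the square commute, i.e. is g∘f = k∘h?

Path 1 = f;g:
  0 f~>0 g~>4
  1 f~>3 g~>2
  ⟦path⟧₁ = ⟨0->4 1->2⟩
Path 2 = h;k:
  0 h~>0 k~>4
  1 h~>1 k~>2
  ⟦path⟧₂ = ⟨0->4 1->2⟩
Equal? equal; square commutes

Answer: COMMUTES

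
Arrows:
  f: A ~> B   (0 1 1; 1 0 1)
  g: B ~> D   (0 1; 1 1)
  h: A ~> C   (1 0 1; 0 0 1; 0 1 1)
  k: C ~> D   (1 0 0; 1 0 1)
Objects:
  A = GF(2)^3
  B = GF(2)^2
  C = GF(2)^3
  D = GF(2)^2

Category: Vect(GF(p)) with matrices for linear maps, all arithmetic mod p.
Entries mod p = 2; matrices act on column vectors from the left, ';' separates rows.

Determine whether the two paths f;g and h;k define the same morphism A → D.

1) trace f;g:
  e0=(1,0,0) f~>(0,1) g~>(1,1)
  e1=(0,1,0) f~>(1,0) g~>(0,1)
  e2=(0,0,1) f~>(1,1) g~>(1,0)
  ⟦path⟧₁ = (1 0 1; 1 1 0)
2) trace h;k:
  e0=(1,0,0) h~>(1,0,0) k~>(1,1)
  e1=(0,1,0) h~>(0,0,1) k~>(0,1)
  e2=(0,0,1) h~>(1,1,1) k~>(1,0)
  ⟦path⟧₂ = (1 0 1; 1 1 0)
Equal? YES — commutes

Answer: COMMUTES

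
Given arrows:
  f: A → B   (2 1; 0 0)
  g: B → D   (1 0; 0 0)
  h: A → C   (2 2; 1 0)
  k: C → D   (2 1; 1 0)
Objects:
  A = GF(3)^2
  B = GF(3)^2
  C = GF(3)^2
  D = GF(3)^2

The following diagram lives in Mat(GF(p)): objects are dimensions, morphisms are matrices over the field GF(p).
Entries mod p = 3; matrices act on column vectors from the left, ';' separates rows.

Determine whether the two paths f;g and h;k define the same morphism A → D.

Answer: DOES NOT COMMUTE

Work:
Along f;g (path 1):
  e0=⟨1,0⟩ f→⟨2,0⟩ g→⟨2,0⟩
  e1=⟨0,1⟩ f→⟨1,0⟩ g→⟨1,0⟩
  ⟦path⟧₁ = (2 1; 0 0)
Along h;k (path 2):
  e0=⟨1,0⟩ h→⟨2,1⟩ k→⟨2,2⟩
  e1=⟨0,1⟩ h→⟨2,0⟩ k→⟨1,2⟩
  ⟦path⟧₂ = (2 1; 2 2)
Equal? NO — does not commute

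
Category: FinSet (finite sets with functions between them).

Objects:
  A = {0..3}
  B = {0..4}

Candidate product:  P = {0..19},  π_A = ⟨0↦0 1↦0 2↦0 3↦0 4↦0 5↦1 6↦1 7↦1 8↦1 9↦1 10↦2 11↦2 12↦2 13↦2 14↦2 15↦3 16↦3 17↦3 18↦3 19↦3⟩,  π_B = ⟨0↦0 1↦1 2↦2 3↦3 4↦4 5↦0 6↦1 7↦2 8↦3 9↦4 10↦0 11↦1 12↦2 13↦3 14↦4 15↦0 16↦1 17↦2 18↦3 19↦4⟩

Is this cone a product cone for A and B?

|A|·|B| = 4·5 = 20;  |P| = 20
Check the pairing map k ↦ (π_A(k), π_B(k)):
  0 ↦ (0,0)
  1 ↦ (0,1)
  2 ↦ (0,2)
  3 ↦ (0,3)
  4 ↦ (0,4)
  5 ↦ (1,0)
  6 ↦ (1,1)
  7 ↦ (1,2)
  8 ↦ (1,3)
  9 ↦ (1,4)
  10 ↦ (2,0)
  11 ↦ (2,1)
  12 ↦ (2,2)
  13 ↦ (2,3)
  14 ↦ (2,4)
  15 ↦ (3,0)
  16 ↦ (3,1)
  17 ↦ (3,2)
  18 ↦ (3,3)
  19 ↦ (3,4)
distinct pairs in image: 20 / 20 needed
  → bijection onto A×B; projections well-typed.

Answer: VALID PRODUCT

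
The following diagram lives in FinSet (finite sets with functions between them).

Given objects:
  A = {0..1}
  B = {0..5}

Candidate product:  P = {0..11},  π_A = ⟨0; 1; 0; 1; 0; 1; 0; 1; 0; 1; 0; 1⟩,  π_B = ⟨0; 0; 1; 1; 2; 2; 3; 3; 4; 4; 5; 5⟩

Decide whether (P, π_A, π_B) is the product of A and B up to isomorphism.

|A|·|B| = 2·6 = 12;  |P| = 12
Check the pairing map k ↦ (π_A(k), π_B(k)):
  0 : (0,0)
  1 : (1,0)
  2 : (0,1)
  3 : (1,1)
  4 : (0,2)
  5 : (1,2)
  6 : (0,3)
  7 : (1,3)
  8 : (0,4)
  9 : (1,4)
  10 : (0,5)
  11 : (1,5)
distinct pairs in image: 12 / 12 needed
  → bijection onto A×B; projections well-typed.

Answer: VALID PRODUCT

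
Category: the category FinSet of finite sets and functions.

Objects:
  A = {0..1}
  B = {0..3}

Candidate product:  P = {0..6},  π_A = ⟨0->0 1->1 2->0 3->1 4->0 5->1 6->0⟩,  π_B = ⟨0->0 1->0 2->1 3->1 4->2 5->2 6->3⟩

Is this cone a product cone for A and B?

|A|·|B| = 2·4 = 8;  |P| = 7
  → cardinalities differ; no bijection possible.

Answer: NOT A VALID PRODUCT — |P|=7 ≠ |A|·|B|=8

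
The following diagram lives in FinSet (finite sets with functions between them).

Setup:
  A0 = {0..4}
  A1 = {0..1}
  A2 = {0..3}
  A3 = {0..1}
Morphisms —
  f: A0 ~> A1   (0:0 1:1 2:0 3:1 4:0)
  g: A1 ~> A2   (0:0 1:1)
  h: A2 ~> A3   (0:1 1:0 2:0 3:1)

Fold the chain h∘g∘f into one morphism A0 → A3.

  0 f~>0 g~>0 h~>1
  1 f~>1 g~>1 h~>0
  2 f~>0 g~>0 h~>1
  3 f~>1 g~>1 h~>0
  4 f~>0 g~>0 h~>1
⟦path⟧: (0:1 1:0 2:1 3:0 4:1)

Answer: (0:1 1:0 2:1 3:0 4:1)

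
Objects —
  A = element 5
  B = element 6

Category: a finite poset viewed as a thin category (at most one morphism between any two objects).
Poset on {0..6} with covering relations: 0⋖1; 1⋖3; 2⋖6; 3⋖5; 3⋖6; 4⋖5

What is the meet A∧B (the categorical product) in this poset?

Lower bounds of A=5 and B=6: {0,1,3}
  0 ⊑ 3
  1 ⊑ 3
  3 ⊑ 3
glb = 3

Answer: A∧B = 3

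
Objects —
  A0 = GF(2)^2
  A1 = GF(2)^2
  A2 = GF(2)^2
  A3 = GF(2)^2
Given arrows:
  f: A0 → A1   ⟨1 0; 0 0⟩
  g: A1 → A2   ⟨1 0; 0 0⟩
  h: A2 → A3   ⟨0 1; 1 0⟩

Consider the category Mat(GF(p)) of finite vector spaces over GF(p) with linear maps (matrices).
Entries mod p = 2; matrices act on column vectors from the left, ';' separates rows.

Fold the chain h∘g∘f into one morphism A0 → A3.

Answer: ⟨0 0; 1 0⟩

Derivation:
  e0=(1,0) f→(1,0) g→(1,0) h→(0,1)
  e1=(0,1) f→(0,0) g→(0,0) h→(0,0)
composite: ⟨0 0; 1 0⟩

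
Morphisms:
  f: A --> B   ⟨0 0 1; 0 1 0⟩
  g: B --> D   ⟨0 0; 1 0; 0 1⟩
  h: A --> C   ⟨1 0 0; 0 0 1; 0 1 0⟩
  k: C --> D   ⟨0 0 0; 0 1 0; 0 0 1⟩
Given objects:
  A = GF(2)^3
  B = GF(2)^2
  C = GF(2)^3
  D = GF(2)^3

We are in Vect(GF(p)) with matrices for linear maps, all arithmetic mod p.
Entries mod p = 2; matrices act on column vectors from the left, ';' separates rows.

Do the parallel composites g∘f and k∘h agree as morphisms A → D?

Answer: COMMUTES

Work:
1) trace f;g:
  e0=(1,0,0) f-->(0,0) g-->(0,0,0)
  e1=(0,1,0) f-->(0,1) g-->(0,0,1)
  e2=(0,0,1) f-->(1,0) g-->(0,1,0)
  composite₁ = ⟨0 0 0; 0 0 1; 0 1 0⟩
2) trace h;k:
  e0=(1,0,0) h-->(1,0,0) k-->(0,0,0)
  e1=(0,1,0) h-->(0,0,1) k-->(0,0,1)
  e2=(0,0,1) h-->(0,1,0) k-->(0,1,0)
  composite₂ = ⟨0 0 0; 0 0 1; 0 1 0⟩
Equal? equal; square commutes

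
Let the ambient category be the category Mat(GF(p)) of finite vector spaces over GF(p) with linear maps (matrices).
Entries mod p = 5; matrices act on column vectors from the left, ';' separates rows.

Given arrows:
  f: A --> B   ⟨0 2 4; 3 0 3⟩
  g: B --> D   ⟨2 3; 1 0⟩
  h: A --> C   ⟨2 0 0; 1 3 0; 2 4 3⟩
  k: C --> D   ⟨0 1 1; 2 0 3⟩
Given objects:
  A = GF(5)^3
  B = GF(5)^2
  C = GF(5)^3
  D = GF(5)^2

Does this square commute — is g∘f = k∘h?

Answer: DOES NOT COMMUTE

Work:
1) trace f;g:
  e0=[1,0,0] f-->[0,3] g-->[4,0]
  e1=[0,1,0] f-->[2,0] g-->[4,2]
  e2=[0,0,1] f-->[4,3] g-->[2,4]
  result₁ = ⟨4 4 2; 0 2 4⟩
2) trace h;k:
  e0=[1,0,0] h-->[2,1,2] k-->[3,0]
  e1=[0,1,0] h-->[0,3,4] k-->[2,2]
  e2=[0,0,1] h-->[0,0,3] k-->[3,4]
  result₂ = ⟨3 2 3; 0 2 4⟩
Equal? differ; not commutative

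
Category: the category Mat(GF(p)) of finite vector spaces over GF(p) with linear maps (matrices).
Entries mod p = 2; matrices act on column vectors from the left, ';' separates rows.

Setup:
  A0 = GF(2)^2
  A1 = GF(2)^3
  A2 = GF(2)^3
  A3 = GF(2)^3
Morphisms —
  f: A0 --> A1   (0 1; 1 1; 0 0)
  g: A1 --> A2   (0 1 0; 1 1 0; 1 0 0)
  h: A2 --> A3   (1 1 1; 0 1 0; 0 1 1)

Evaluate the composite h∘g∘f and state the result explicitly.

Answer: (0 0; 1 0; 1 1)

Work:
  e0=[1,0] f-->[0,1,0] g-->[1,1,0] h-->[0,1,1]
  e1=[0,1] f-->[1,1,0] g-->[1,0,1] h-->[0,0,1]
composite: (0 0; 1 0; 1 1)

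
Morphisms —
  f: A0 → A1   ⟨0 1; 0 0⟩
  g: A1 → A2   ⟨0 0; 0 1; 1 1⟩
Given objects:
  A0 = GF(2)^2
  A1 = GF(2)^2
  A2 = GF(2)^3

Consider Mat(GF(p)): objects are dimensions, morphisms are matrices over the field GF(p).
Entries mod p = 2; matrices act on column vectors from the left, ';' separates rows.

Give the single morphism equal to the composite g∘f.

  e0=[1,0] f→[0,0] g→[0,0,0]
  e1=[0,1] f→[1,0] g→[0,0,1]
composite: ⟨0 0; 0 0; 0 1⟩

Answer: ⟨0 0; 0 0; 0 1⟩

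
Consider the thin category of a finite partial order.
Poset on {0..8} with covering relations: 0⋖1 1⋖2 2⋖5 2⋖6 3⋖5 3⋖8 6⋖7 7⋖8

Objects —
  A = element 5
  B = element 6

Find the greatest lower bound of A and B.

Answer: A∧B = 2

Derivation:
{x : x⊑A ∧ x⊑B} = {0,1,2}  (A=5, B=6)
  0 ⊑ 2
  1 ⊑ 2
  2 ⊑ 2
glb = 2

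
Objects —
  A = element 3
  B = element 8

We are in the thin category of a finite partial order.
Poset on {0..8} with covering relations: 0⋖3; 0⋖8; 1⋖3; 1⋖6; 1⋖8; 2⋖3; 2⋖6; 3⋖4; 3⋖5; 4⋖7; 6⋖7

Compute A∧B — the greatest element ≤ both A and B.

Answer: NO MEET EXISTS

Work:
Common predecessors of 3,8: {0,1}
  maximal lower bounds 0 and 1 are incomparable: neither 0⊑1 nor 1⊑0
→ no greatest lower bound exists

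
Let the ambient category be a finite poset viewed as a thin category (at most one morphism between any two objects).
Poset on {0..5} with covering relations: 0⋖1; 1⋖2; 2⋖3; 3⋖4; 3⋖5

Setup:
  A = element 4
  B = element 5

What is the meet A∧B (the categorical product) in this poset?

Lower bounds of A=4 and B=5: {0,1,2,3}
  0 ≤ 3
  1 ≤ 3
  2 ≤ 3
  3 ≤ 3
glb = 3

Answer: A∧B = 3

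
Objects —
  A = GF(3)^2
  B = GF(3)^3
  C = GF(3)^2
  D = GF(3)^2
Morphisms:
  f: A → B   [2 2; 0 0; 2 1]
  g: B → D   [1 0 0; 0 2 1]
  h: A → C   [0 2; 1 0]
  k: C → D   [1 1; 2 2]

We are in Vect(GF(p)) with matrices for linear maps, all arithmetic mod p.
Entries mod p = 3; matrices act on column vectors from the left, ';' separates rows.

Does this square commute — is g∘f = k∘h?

Answer: DOES NOT COMMUTE

Derivation:
1) trace f;g:
  e0=[1,0] f→[2,0,2] g→[2,2]
  e1=[0,1] f→[2,0,1] g→[2,1]
  result₁ = [2 2; 2 1]
2) trace h;k:
  e0=[1,0] h→[0,1] k→[1,2]
  e1=[0,1] h→[2,0] k→[2,1]
  result₂ = [1 2; 2 1]
Equal? differ; not commutative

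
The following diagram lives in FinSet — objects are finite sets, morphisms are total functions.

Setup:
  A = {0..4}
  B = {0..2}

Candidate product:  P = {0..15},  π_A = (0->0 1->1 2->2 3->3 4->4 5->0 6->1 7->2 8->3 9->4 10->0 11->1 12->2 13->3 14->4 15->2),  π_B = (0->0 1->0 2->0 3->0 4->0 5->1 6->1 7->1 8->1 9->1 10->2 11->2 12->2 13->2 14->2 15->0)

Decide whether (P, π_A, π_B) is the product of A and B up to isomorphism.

Answer: NOT A VALID PRODUCT — |P|=16 ≠ |A|·|B|=15

Work:
|A|·|B| = 5·3 = 15;  |P| = 16
  → cardinalities differ; no bijection possible.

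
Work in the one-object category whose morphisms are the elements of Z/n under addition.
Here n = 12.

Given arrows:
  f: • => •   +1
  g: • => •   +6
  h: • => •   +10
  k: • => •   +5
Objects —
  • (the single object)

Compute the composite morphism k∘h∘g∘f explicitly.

Answer: +10

Derivation:
  0 +1≡1 +6≡7 +10≡5 +5≡10  (mod 12)
⟦path⟧: +10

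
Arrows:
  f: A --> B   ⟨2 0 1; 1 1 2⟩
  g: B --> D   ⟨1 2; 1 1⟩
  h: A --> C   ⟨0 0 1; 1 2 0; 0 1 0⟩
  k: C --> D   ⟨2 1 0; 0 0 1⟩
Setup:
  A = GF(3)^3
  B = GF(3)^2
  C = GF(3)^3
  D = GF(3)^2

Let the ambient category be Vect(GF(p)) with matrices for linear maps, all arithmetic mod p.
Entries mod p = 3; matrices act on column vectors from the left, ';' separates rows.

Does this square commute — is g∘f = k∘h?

Answer: COMMUTES

Derivation:
Path 1 = f;g:
  e0=⟨1,0,0⟩ f-->⟨2,1⟩ g-->⟨1,0⟩
  e1=⟨0,1,0⟩ f-->⟨0,1⟩ g-->⟨2,1⟩
  e2=⟨0,0,1⟩ f-->⟨1,2⟩ g-->⟨2,0⟩
  ⟦path⟧₁ = ⟨1 2 2; 0 1 0⟩
Path 2 = h;k:
  e0=⟨1,0,0⟩ h-->⟨0,1,0⟩ k-->⟨1,0⟩
  e1=⟨0,1,0⟩ h-->⟨0,2,1⟩ k-->⟨2,1⟩
  e2=⟨0,0,1⟩ h-->⟨1,0,0⟩ k-->⟨2,0⟩
  ⟦path⟧₂ = ⟨1 2 2; 0 1 0⟩
Equal? same morphism ✓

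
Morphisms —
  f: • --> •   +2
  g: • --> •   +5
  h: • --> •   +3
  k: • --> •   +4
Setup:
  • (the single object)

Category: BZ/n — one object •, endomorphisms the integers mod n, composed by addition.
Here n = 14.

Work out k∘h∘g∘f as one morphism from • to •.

Answer: +0

Work:
  0 +2≡2 +5≡7 +3≡10 +4≡0  (mod 14)
result: +0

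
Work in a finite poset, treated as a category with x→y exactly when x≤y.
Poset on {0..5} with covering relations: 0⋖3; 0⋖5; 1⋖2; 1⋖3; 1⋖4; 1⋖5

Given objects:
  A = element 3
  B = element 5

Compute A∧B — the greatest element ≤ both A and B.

Lower bounds of A=3 and B=5: {0,1}
  maximal lower bounds 0 and 1 are incomparable: neither 0<=1 nor 1<=0
→ no greatest lower bound exists

Answer: NO MEET EXISTS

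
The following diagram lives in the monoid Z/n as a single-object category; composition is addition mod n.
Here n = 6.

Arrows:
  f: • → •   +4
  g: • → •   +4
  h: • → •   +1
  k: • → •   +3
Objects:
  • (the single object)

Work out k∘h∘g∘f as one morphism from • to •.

  0 +4≡4 +4≡2 +1≡3 +3≡0  (mod 6)
⟦path⟧: +0

Answer: +0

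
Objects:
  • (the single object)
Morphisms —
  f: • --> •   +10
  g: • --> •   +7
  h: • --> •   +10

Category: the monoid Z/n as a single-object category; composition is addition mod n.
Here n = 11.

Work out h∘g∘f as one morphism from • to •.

Answer: +5

Work:
  0 +10≡10 +7≡6 +10≡5  (mod 11)
⟦path⟧: +5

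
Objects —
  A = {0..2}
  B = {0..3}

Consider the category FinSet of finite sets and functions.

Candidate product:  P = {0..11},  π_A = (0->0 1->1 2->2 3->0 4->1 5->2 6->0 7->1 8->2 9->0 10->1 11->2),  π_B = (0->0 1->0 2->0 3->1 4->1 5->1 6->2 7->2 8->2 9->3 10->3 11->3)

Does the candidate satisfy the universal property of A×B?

|A|·|B| = 3·4 = 12;  |P| = 12
Check the pairing map k ↦ (π_A(k), π_B(k)):
  0 -> (0,0)
  1 -> (1,0)
  2 -> (2,0)
  3 -> (0,1)
  4 -> (1,1)
  5 -> (2,1)
  6 -> (0,2)
  7 -> (1,2)
  8 -> (2,2)
  9 -> (0,3)
  10 -> (1,3)
  11 -> (2,3)
distinct pairs in image: 12 / 12 needed
  → bijection onto A×B; projections well-typed.

Answer: VALID PRODUCT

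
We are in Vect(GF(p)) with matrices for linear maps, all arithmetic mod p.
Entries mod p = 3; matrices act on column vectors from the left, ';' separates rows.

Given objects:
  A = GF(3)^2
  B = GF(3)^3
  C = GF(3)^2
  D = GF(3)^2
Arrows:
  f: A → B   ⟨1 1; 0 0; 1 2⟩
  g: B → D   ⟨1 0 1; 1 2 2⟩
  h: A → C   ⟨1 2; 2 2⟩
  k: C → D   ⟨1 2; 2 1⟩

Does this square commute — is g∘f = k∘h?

1) trace f;g:
  e0=[1,0] f→[1,0,1] g→[2,0]
  e1=[0,1] f→[1,0,2] g→[0,2]
  result₁ = ⟨2 0; 0 2⟩
2) trace h;k:
  e0=[1,0] h→[1,2] k→[2,1]
  e1=[0,1] h→[2,2] k→[0,0]
  result₂ = ⟨2 0; 1 0⟩
Equal? distinct morphisms ✗

Answer: DOES NOT COMMUTE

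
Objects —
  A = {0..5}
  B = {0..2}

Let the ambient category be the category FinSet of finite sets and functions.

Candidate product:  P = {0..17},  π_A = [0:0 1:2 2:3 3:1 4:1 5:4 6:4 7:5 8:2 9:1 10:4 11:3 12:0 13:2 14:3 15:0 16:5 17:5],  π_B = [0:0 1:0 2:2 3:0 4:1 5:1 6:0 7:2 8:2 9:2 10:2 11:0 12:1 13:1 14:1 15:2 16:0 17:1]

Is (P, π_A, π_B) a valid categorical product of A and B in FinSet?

|A|·|B| = 6·3 = 18;  |P| = 18
Check the pairing map k ↦ (π_A(k), π_B(k)):
  0 : (0,0)
  1 : (2,0)
  2 : (3,2)
  3 : (1,0)
  4 : (1,1)
  5 : (4,1)
  6 : (4,0)
  7 : (5,2)
  8 : (2,2)
  9 : (1,2)
  10 : (4,2)
  11 : (3,0)
  12 : (0,1)
  13 : (2,1)
  14 : (3,1)
  15 : (0,2)
  16 : (5,0)
  17 : (5,1)
distinct pairs in image: 18 / 18 needed
  → bijection onto A×B; projections well-typed.

Answer: VALID PRODUCT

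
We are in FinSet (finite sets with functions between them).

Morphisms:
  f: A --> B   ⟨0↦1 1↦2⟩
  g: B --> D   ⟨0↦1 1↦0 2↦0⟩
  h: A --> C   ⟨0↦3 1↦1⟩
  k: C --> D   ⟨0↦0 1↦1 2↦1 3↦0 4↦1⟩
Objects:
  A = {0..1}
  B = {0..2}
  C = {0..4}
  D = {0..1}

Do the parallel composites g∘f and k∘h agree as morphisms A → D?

Answer: DOES NOT COMMUTE

Work:
1) trace f;g:
  0 f-->1 g-->0
  1 f-->2 g-->0
  ⟦path⟧₁ = ⟨0↦0 1↦0⟩
2) trace h;k:
  0 h-->3 k-->0
  1 h-->1 k-->1
  ⟦path⟧₂ = ⟨0↦0 1↦1⟩
Equal? distinct morphisms ✗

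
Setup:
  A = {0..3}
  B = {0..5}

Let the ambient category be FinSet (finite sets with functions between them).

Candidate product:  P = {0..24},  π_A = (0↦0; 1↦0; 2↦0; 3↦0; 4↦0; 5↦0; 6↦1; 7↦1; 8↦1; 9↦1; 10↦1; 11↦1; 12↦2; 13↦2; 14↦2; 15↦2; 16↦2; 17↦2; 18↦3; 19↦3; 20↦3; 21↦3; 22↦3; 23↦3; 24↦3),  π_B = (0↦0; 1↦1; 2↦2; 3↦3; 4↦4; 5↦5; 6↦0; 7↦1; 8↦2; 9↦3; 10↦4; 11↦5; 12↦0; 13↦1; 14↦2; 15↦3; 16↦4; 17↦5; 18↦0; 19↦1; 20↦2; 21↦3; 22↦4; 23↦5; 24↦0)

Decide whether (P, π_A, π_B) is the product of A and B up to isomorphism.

|A|·|B| = 4·6 = 24;  |P| = 25
  → cardinalities differ; no bijection possible.

Answer: NOT A VALID PRODUCT — |P|=25 ≠ |A|·|B|=24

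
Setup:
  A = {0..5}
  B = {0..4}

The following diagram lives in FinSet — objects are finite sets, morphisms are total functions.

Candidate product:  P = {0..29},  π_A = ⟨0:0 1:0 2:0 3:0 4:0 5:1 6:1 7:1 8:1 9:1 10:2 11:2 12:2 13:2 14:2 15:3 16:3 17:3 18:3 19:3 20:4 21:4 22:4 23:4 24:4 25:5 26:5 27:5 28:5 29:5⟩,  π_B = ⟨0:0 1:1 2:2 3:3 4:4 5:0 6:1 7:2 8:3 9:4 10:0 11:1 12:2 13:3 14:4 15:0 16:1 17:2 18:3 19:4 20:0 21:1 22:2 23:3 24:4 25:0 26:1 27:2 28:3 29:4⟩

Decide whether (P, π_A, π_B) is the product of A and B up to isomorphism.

Answer: VALID PRODUCT

Work:
|A|·|B| = 6·5 = 30;  |P| = 30
Check the pairing map k ↦ (π_A(k), π_B(k)):
  0 : (0,0)
  1 : (0,1)
  2 : (0,2)
  3 : (0,3)
  4 : (0,4)
  5 : (1,0)
  6 : (1,1)
  7 : (1,2)
  8 : (1,3)
  9 : (1,4)
  10 : (2,0)
  11 : (2,1)
  12 : (2,2)
  13 : (2,3)
  14 : (2,4)
  15 : (3,0)
  16 : (3,1)
  17 : (3,2)
  18 : (3,3)
  19 : (3,4)
  20 : (4,0)
  21 : (4,1)
  22 : (4,2)
  23 : (4,3)
  24 : (4,4)
  25 : (5,0)
  26 : (5,1)
  27 : (5,2)
  28 : (5,3)
  29 : (5,4)
distinct pairs in image: 30 / 30 needed
  → bijection onto A×B; projections well-typed.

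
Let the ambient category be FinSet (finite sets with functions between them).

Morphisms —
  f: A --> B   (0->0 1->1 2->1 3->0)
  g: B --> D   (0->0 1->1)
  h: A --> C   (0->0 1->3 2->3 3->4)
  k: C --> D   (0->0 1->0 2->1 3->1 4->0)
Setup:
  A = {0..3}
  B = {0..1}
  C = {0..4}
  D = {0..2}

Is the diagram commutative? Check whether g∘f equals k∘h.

Answer: COMMUTES

Trace:
1) trace f;g:
  0 f-->0 g-->0
  1 f-->1 g-->1
  2 f-->1 g-->1
  3 f-->0 g-->0
  ⟦path⟧₁ = (0->0 1->1 2->1 3->0)
2) trace h;k:
  0 h-->0 k-->0
  1 h-->3 k-->1
  2 h-->3 k-->1
  3 h-->4 k-->0
  ⟦path⟧₂ = (0->0 1->1 2->1 3->0)
Equal? same morphism ✓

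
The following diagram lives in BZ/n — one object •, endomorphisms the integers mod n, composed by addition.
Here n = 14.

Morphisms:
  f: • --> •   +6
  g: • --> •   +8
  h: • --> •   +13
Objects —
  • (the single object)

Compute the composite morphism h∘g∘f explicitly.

Answer: +13

Derivation:
  0 +6≡6 +8≡0 +13≡13  (mod 14)
composite: +13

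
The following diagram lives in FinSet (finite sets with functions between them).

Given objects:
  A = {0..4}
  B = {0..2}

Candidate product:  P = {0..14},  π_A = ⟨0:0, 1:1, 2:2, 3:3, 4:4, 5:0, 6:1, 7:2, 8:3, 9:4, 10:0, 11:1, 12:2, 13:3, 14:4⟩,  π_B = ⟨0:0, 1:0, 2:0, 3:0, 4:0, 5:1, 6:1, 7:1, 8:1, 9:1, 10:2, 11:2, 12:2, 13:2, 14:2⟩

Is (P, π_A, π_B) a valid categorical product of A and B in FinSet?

Answer: VALID PRODUCT

Trace:
|A|·|B| = 5·3 = 15;  |P| = 15
Check the pairing map k ↦ (π_A(k), π_B(k)):
  0 : (0,0)
  1 : (1,0)
  2 : (2,0)
  3 : (3,0)
  4 : (4,0)
  5 : (0,1)
  6 : (1,1)
  7 : (2,1)
  8 : (3,1)
  9 : (4,1)
  10 : (0,2)
  11 : (1,2)
  12 : (2,2)
  13 : (3,2)
  14 : (4,2)
distinct pairs in image: 15 / 15 needed
  → bijection onto A×B; projections well-typed.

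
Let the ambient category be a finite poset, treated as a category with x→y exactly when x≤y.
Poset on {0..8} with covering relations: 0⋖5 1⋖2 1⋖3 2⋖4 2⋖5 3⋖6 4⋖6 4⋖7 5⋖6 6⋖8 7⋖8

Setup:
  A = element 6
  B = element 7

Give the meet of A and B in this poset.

Answer: A∧B = 4

Derivation:
Common predecessors of 6,7: {1,2,4}
  1 <= 4
  2 <= 4
  4 <= 4
glb = 4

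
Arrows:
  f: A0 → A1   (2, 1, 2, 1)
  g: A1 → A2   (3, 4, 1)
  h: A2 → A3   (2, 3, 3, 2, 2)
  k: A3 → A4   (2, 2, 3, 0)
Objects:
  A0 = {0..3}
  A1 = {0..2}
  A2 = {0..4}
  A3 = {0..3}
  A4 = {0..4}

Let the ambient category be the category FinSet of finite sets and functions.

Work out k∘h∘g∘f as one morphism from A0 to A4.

Answer: (0, 3, 0, 3)

Derivation:
  0 f→2 g→1 h→3 k→0
  1 f→1 g→4 h→2 k→3
  2 f→2 g→1 h→3 k→0
  3 f→1 g→4 h→2 k→3
composite: (0, 3, 0, 3)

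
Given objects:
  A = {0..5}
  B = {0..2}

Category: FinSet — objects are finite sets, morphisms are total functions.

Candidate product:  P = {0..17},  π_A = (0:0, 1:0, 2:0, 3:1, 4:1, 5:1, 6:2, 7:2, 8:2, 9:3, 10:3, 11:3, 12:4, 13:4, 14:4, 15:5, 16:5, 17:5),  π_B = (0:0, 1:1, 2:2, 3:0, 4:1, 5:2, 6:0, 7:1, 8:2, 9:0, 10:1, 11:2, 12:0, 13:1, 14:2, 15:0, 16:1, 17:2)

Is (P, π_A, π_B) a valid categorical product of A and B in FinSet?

|A|·|B| = 6·3 = 18;  |P| = 18
Check the pairing map k ↦ (π_A(k), π_B(k)):
  0 : (0,0)
  1 : (0,1)
  2 : (0,2)
  3 : (1,0)
  4 : (1,1)
  5 : (1,2)
  6 : (2,0)
  7 : (2,1)
  8 : (2,2)
  9 : (3,0)
  10 : (3,1)
  11 : (3,2)
  12 : (4,0)
  13 : (4,1)
  14 : (4,2)
  15 : (5,0)
  16 : (5,1)
  17 : (5,2)
distinct pairs in image: 18 / 18 needed
  → bijection onto A×B; projections well-typed.

Answer: VALID PRODUCT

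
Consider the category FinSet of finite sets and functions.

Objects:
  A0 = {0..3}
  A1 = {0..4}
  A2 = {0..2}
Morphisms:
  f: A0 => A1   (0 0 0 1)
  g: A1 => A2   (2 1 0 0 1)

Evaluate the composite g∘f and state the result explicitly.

  0 f=>0 g=>2
  1 f=>0 g=>2
  2 f=>0 g=>2
  3 f=>1 g=>1
composite: (2 2 2 1)

Answer: (2 2 2 1)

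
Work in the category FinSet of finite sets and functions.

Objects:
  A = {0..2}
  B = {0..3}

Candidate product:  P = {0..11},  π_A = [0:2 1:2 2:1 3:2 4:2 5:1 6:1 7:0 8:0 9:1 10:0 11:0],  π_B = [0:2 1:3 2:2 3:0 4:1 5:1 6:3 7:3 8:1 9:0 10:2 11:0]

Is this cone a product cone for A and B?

|A|·|B| = 3·4 = 12;  |P| = 12
Check the pairing map k ↦ (π_A(k), π_B(k)):
  0 : (2,2)
  1 : (2,3)
  2 : (1,2)
  3 : (2,0)
  4 : (2,1)
  5 : (1,1)
  6 : (1,3)
  7 : (0,3)
  8 : (0,1)
  9 : (1,0)
  10 : (0,2)
  11 : (0,0)
distinct pairs in image: 12 / 12 needed
  → bijection onto A×B; projections well-typed.

Answer: VALID PRODUCT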